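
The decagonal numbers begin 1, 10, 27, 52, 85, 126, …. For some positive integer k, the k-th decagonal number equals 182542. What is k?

Set n(4n−3) = 182542, giving 4n² − 3n − 182542 = 0.
The discriminant is 9 + 16·182542 = 2920681, and √2920681 = 1709.
So n = (3 + 1709) / 8 = 1712/8 = 214.

214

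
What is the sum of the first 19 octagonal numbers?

7030

Σ i(3i−2) = 3Σi² − 2Σi over i = 1..19.
Σi = 190 and Σi² = 2470.
3·2470 − 2·190 = 7030.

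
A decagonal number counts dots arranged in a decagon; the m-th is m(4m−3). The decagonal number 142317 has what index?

Set n(4n−3) = 142317, giving 4n² − 3n − 142317 = 0.
So n = (3 + 1509) / 8 = 1512/8 = 189.
Check: 189·(4·189 − 3) = 142317. ✓

189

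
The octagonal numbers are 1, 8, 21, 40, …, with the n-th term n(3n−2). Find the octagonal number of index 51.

7701

51·(3·51 − 2) = 51·151 = 7701.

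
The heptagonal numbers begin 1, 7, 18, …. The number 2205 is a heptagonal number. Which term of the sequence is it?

30

Set n(5n−3)/2 = 2205, giving 5n² − 3n − 4410 = 0.
The discriminant is 9 + 40·2205 = 88209, and √88209 = 297.
So n = (3 + 297) / 10 = 300/10 = 30.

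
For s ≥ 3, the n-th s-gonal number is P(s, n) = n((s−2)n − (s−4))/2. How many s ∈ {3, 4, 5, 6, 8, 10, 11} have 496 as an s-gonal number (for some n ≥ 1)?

2

s = 3: P(3, 31) = 496. ✓
s = 4: P(4, 22) = 484 and P(4, 23) = 529; 496 is not s-gonal.
s = 5: P(5, 18) = 477 and P(5, 19) = 532; 496 is not s-gonal.
s = 6: P(6, 16) = 496. ✓
s = 8: P(8, 13) = 481 and P(8, 14) = 560; 496 is not s-gonal.
s = 10: P(10, 11) = 451 and P(10, 12) = 540; 496 is not s-gonal.
s = 11: P(11, 10) = 415 and P(11, 11) = 506; 496 is not s-gonal.
Hits: s ∈ {3, 6} → 2.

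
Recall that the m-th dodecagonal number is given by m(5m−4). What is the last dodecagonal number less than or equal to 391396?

390880

Solve n(5n−4) ≤ 391396 for integer n.
n = 280 gives 390880 ≤ 391396, while n = 281 gives 393681 > 391396; so the answer is 390880.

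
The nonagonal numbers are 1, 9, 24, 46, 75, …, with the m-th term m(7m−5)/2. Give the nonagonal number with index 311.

311·(7·311 − 5)/2 = 311·2172/2 = 311·1086 = 337746.

337746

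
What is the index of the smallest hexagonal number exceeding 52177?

162

Solve n(2n−1) > 52177 for integer n.
The largest n with value ≤ 52177 is 161 (since 51681 ≤ 52177 < 52326), so the first above is n = 162, value 52326.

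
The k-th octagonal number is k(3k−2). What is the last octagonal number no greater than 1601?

Solve n(3n−2) ≤ 1601 for integer n.
n = 23 gives 1541 ≤ 1601, while n = 24 gives 1680 > 1601; so the answer is 1541.

1541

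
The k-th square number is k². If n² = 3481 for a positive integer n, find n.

59

We need n² = 3481, so n = √3481 = 59.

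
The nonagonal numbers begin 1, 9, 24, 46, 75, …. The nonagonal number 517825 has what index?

385

Set n(7n−5)/2 = 517825, giving 7n² − 5n − 1035650 = 0.
The discriminant is 25 + 56·517825 = 28998225, and √28998225 = 5385.
So n = (5 + 5385) / 14 = 5390/14 = 385.
Check: 385·(7·385 − 5)/2 = 517825. ✓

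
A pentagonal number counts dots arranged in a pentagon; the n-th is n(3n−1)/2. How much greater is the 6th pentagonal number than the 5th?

Consecutive pentagonal numbers differ by 3n − 2: here 3·6 − 2 = 16.

16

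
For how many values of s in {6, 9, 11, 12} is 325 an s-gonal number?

s = 6: P(6, 13) = 325. ✓
s = 9: P(9, 10) = 325. ✓
s = 11: P(11, 8) = 260 and P(11, 9) = 333; 325 is not s-gonal.
s = 12: P(12, 8) = 288 and P(12, 9) = 369; 325 is not s-gonal.
Hits: s ∈ {6, 9} → 2.

2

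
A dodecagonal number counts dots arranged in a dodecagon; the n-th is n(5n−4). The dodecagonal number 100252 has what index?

Set n(5n−4) = 100252, giving 5n² − 4n − 100252 = 0.
The discriminant is 16 + 20·100252 = 2005056, and √2005056 = 1416.
So n = (4 + 1416) / 10 = 1420/10 = 142.
Check: 142·(5·142 − 4) = 100252. ✓

142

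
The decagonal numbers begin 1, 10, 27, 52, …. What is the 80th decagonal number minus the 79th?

Consecutive decagonal numbers differ by 8n − 7: here 8·80 − 7 = 633.

633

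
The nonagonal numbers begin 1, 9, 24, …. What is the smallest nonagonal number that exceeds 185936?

186186

Solve n(7n−5)/2 > 185936 for integer n.
The largest n with value ≤ 185936 is 230 (since 184575 ≤ 185936 < 186186), so the first above is n = 231, value 186186.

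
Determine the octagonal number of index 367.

403333

The 367th octagonal number is n(3n−2) with n = 367.
367·(3·367 − 2) = 367·1099 = 403333.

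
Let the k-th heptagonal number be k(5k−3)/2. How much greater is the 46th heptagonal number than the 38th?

1668

46·(5·46 − 3)/2 = 5221 and 38·(5·38 − 3)/2 = 3553.
Difference: 5221 − 3553 = 1668.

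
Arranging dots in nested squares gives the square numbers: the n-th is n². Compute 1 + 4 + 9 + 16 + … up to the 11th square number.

Σ_{i=1}^{11} i² = 11·12·23/6 = 506.

506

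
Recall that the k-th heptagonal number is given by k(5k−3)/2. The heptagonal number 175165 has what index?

265

Set n(5n−3)/2 = 175165, giving 5n² − 3n − 350330 = 0.
The discriminant is 9 + 40·175165 = 7006609, and √7006609 = 2647.
So n = (3 + 2647) / 10 = 2650/10 = 265.
Check: 265·(5·265 − 3)/2 = 175165. ✓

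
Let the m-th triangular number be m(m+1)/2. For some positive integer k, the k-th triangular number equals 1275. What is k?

50

Set n(n+1)/2 = 1275, giving n² + n − 2550 = 0.
The discriminant is 1 + 8·1275 = 10201, and √10201 = 101.
So n = (-1 + 101) / 2 = 100/2 = 50.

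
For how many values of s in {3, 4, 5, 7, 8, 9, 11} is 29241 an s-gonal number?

s = 3: P(3, 241) = 29161 and P(3, 242) = 29403; 29241 is not s-gonal.
s = 4: P(4, 171) = 29241. ✓
s = 5: P(5, 139) = 28912 and P(5, 140) = 29330; 29241 is not s-gonal.
s = 7: P(7, 108) = 28998 and P(7, 109) = 29539; 29241 is not s-gonal.
s = 8: P(8, 99) = 29205 and P(8, 100) = 29800; 29241 is not s-gonal.
s = 9: P(9, 91) = 28756 and P(9, 92) = 29394; 29241 is not s-gonal.
s = 11: P(11, 81) = 29241. ✓
Hits: s ∈ {4, 11} → 2.

2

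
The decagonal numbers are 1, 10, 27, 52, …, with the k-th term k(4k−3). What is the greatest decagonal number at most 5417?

5365

Solve n(4n−3) ≤ 5417 for integer n.
n = 37 gives 5365 ≤ 5417, while n = 38 gives 5662 > 5417; so the answer is 5365.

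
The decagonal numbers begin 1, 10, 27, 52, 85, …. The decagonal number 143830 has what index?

Set n(4n−3) = 143830, giving 4n² − 3n − 143830 = 0.
The discriminant is 9 + 16·143830 = 2301289, and √2301289 = 1517.
So n = (3 + 1517) / 8 = 1520/8 = 190.

190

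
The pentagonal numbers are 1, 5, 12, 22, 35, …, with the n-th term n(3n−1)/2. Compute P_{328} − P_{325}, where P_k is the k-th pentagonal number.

328·(3·328 − 1)/2 = 161212 and 325·(3·325 − 1)/2 = 158275.
Difference: 161212 − 158275 = 2937.

2937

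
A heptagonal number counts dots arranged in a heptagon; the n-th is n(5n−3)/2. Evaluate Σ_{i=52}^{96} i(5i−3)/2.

Σ i(5i−3)/2 = (5Σi² − 3Σi) / 2 over i = 52..96.
Σi = 4656 − 1326 = 3330 and Σi² = 299536 − 45526 = 254010.
(5·254010 − 3·3330) / 2 = 1260060/2 = 630030.

630030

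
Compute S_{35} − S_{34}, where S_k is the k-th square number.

69

n² − (n−1)² = 2n − 1, so 35² − 34² = 2·35 − 1 = 69.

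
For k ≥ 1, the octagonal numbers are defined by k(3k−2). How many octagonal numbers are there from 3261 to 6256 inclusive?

13

The n-th octagonal number is n(3n−2).
Smallest index with value ≥ 3261: n = 34 (giving 3400).
Largest index with value ≤ 6256: n = 46 (giving 6256).
Indices 34 through 46: 13 terms.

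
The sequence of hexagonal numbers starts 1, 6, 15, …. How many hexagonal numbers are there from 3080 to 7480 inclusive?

22

The n-th hexagonal number is n(2n−1).
Smallest index with value ≥ 3080: n = 40 (giving 3160).
Largest index with value ≤ 7480: n = 61 (giving 7381).
Indices 40 through 61: 22 terms.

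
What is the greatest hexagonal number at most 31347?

31125

Solve n(2n−1) ≤ 31347 for integer n.
n = 125 gives 31125 ≤ 31347, while n = 126 gives 31626 > 31347; so the answer is 31125.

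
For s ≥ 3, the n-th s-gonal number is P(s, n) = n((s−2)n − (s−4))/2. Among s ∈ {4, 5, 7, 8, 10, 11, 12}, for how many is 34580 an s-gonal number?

1

s = 4: P(4, 185) = 34225 and P(4, 186) = 34596; 34580 is not s-gonal.
s = 5: P(5, 152) = 34580. ✓
s = 7: P(7, 117) = 34047 and P(7, 118) = 34633; 34580 is not s-gonal.
s = 8: P(8, 107) = 34133 and P(8, 108) = 34776; 34580 is not s-gonal.
s = 10: P(10, 93) = 34317 and P(10, 94) = 35062; 34580 is not s-gonal.
s = 11: P(11, 88) = 34540 and P(11, 89) = 35333; 34580 is not s-gonal.
s = 12: P(12, 83) = 34113 and P(12, 84) = 34944; 34580 is not s-gonal.
Hits: s ∈ {5} → 1.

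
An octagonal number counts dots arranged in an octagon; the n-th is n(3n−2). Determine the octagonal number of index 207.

128133

The 207th octagonal number is n(3n−2) with n = 207.
207·(3·207 − 2) = 207·619 = 128133.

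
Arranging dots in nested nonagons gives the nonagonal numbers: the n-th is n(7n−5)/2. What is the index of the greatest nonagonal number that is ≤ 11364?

57

Solve n(7n−5)/2 ≤ 11364 for integer n.
n = 57 gives 11229 ≤ 11364, while n = 58 gives 11629 > 11364; so the answer is index 57.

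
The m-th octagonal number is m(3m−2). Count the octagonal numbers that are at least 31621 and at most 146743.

The n-th octagonal number is n(3n−2).
Smallest index with value ≥ 31621: n = 103 (giving 31621).
Largest index with value ≤ 146743: n = 221 (giving 146081).
Indices 103 through 221: 119 terms.

119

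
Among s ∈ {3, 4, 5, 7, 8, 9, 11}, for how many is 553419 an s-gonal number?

s = 3: P(3, 1051) = 552826 and P(3, 1052) = 553878; 553419 is not s-gonal.
s = 4: P(4, 743) = 552049 and P(4, 744) = 553536; 553419 is not s-gonal.
s = 5: P(5, 607) = 552370 and P(5, 608) = 554192; 553419 is not s-gonal.
s = 7: P(7, 470) = 551545 and P(7, 471) = 553896; 553419 is not s-gonal.
s = 8: P(8, 429) = 551265 and P(8, 430) = 553840; 553419 is not s-gonal.
s = 9: P(9, 398) = 553419. ✓
s = 11: P(11, 351) = 553176 and P(11, 352) = 556336; 553419 is not s-gonal.
Hits: s ∈ {9} → 1.

1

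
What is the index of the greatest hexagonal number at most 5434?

52

Solve n(2n−1) ≤ 5434 for integer n.
n = 52 gives 5356 ≤ 5434, while n = 53 gives 5565 > 5434; so the answer is index 52.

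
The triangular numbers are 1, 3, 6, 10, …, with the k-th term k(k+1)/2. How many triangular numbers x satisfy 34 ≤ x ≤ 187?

The n-th triangular number is n(n+1)/2.
Smallest index with value ≥ 34: n = 8 (giving 36).
Largest index with value ≤ 187: n = 18 (giving 171).
Indices 8 through 18: 11 terms.

11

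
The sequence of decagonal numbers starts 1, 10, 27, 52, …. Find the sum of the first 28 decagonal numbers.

29638

Σ i(4i−3) = 4Σi² − 3Σi over i = 1..28.
Σi = 406 and Σi² = 7714.
4·7714 − 3·406 = 29638.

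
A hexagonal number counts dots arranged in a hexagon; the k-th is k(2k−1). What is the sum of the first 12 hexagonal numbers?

1222

Σ i(2i−1) = 2Σi² − Σi over i = 1..12.
Σi = 78 and Σi² = 650.
2·650 − 1·78 = 1222.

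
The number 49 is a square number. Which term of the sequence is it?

7

We need n² = 49, so n = √49 = 7.
Check: 7² = 49. ✓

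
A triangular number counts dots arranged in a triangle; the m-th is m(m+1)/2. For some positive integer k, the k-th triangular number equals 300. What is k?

24

Set n(n+1)/2 = 300, giving n² + n − 600 = 0.
So n = (-1 + 49) / 2 = 48/2 = 24.
Check: 24·25/2 = 300. ✓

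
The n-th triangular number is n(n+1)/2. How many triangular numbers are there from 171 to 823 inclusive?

23

The n-th triangular number is n(n+1)/2.
Smallest index with value ≥ 171: n = 18 (giving 171).
Largest index with value ≤ 823: n = 40 (giving 820).
Indices 18 through 40: 23 terms.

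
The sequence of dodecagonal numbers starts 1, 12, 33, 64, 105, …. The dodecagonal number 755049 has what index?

Set n(5n−4) = 755049, giving 5n² − 4n − 755049 = 0.
So n = (4 + 3886) / 10 = 3890/10 = 389.
Check: 389·(5·389 − 4) = 755049. ✓

389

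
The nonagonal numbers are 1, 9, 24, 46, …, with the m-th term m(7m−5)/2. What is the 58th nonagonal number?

11629

The 58th nonagonal number is n(7n−5)/2 with n = 58.
58·(7·58 − 5)/2 = 58·401/2 = 11629.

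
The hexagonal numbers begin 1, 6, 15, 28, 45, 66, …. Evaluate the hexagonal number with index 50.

4950

50·(2·50 − 1) = 50·99 = 4950.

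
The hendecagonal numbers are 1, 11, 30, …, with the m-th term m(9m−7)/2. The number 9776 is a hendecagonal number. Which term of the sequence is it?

47

Set n(9n−7)/2 = 9776, giving 9n² − 7n − 19552 = 0.
The discriminant is 49 + 72·9776 = 703921, and √703921 = 839.
So n = (7 + 839) / 18 = 846/18 = 47.
Check: 47·(9·47 − 7)/2 = 9776. ✓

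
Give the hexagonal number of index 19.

703

19·(2·19 − 1) = 19·37 = 703.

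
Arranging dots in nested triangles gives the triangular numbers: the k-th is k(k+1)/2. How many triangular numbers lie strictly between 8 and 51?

6

The n-th triangular number is n(n+1)/2.
Smallest index with value > 8: n = 4 (giving 10).
Largest index with value < 51: n = 9 (giving 45).
Indices 4 through 9: 6 terms.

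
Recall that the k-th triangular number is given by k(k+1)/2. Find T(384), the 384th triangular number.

73920

The 384th triangular number is n(n+1)/2 with n = 384.
384·385/2 = 147840/2 = 73920.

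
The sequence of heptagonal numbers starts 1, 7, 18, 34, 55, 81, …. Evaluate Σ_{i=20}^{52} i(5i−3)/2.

Σ i(5i−3)/2 = (5Σi² − 3Σi) / 2 over i = 20..52.
Σi = 1378 − 190 = 1188 and Σi² = 48230 − 2470 = 45760.
(5·45760 − 3·1188) / 2 = 225236/2 = 112618.

112618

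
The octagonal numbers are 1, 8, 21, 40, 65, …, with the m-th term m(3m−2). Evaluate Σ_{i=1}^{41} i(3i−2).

Σ i(3i−2) = 3Σi² − 2Σi over i = 1..41.
Σi = 861 and Σi² = 23821.
3·23821 − 2·861 = 69741.

69741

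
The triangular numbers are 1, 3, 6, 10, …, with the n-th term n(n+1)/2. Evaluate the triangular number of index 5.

5·6/2 = 30/2 = 15.

15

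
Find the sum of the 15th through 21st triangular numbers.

Σ i(i+1)/2 = (Σi² + Σi) / 2 over i = 15..21.
Σi = 231 − 105 = 126 and Σi² = 3311 − 1015 = 2296.
(1·2296 + 1·126) / 2 = 2422/2 = 1211.

1211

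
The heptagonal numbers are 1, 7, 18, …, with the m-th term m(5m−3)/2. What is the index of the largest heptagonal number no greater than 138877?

Solve n(5n−3)/2 ≤ 138877 for integer n.
n = 235 gives 137710 ≤ 138877, while n = 236 gives 138886 > 138877; so the answer is index 235.

235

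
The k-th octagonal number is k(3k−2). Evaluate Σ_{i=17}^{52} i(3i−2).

Σ i(3i−2) = 3Σi² − 2Σi over i = 17..52.
Σi = 1378 − 136 = 1242 and Σi² = 48230 − 1496 = 46734.
3·46734 − 2·1242 = 137718.

137718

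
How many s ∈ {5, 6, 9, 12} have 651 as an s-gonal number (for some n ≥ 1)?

2

s = 5: P(5, 21) = 651. ✓
s = 6: P(6, 18) = 630 and P(6, 19) = 703; 651 is not s-gonal.
s = 9: P(9, 14) = 651. ✓
s = 12: P(12, 11) = 561 and P(12, 12) = 672; 651 is not s-gonal.
Hits: s ∈ {5, 9} → 2.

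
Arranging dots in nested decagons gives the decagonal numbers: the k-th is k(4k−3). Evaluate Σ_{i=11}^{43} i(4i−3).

Σ i(4i−3) = 4Σi² − 3Σi over i = 11..43.
Σi = 946 − 55 = 891 and Σi² = 27434 − 385 = 27049.
4·27049 − 3·891 = 105523.

105523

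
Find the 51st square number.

The 51st square number is n² with n = 51.
51² = 2601.

2601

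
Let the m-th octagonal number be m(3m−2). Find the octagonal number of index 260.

The 260th octagonal number is n(3n−2) with n = 260.
260·(3·260 − 2) = 260·778 = 202280.

202280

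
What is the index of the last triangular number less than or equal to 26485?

229

Solve n(n+1)/2 ≤ 26485 for integer n.
n = 229 gives 26335 ≤ 26485, while n = 230 gives 26565 > 26485; so the answer is index 229.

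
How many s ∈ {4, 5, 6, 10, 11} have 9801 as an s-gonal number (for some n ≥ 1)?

s = 4: P(4, 99) = 9801. ✓
s = 5: P(5, 81) = 9801. ✓
s = 6: P(6, 70) = 9730 and P(6, 71) = 10011; 9801 is not s-gonal.
s = 10: P(10, 49) = 9457 and P(10, 50) = 9850; 9801 is not s-gonal.
s = 11: P(11, 47) = 9776 and P(11, 48) = 10200; 9801 is not s-gonal.
Hits: s ∈ {4, 5} → 2.

2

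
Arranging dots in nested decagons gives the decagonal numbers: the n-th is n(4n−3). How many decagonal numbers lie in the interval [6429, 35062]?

The n-th decagonal number is n(4n−3).
Smallest index with value ≥ 6429: n = 41 (giving 6601).
Largest index with value ≤ 35062: n = 94 (giving 35062).
Indices 41 through 94: 54 terms.

54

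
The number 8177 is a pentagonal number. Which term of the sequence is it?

74

Set n(3n−1)/2 = 8177, giving 3n² − n − 16354 = 0.
The discriminant is 1 + 24·8177 = 196249, and √196249 = 443.
So n = (1 + 443) / 6 = 444/6 = 74.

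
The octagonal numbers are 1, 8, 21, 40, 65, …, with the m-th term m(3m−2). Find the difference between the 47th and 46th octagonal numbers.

Consecutive octagonal numbers differ by 6n − 5: here 6·47 − 5 = 277.

277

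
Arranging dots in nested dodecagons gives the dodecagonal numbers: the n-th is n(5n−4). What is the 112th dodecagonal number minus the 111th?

1111

Consecutive dodecagonal numbers differ by 10n − 9: here 10·112 − 9 = 1111.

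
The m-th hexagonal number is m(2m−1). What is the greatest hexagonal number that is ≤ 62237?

Solve n(2n−1) ≤ 62237 for integer n.
n = 176 gives 61776 ≤ 62237, while n = 177 gives 62481 > 62237; so the answer is 61776.

61776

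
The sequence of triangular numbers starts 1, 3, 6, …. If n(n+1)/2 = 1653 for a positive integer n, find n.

57

Set n(n+1)/2 = 1653, giving n² + n − 3306 = 0.
So n = (-1 + 115) / 2 = 114/2 = 57.
Check: 57·58/2 = 1653. ✓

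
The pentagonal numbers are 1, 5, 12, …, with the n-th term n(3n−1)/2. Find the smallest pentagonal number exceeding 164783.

165170

Solve n(3n−1)/2 > 164783 for integer n.
The largest n with value ≤ 164783 is 331 (since 164176 ≤ 164783 < 165170), so the first above is n = 332, value 165170.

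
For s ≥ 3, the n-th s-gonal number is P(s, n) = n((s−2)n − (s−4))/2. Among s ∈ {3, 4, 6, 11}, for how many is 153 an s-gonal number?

s = 3: P(3, 17) = 153. ✓
s = 4: P(4, 12) = 144 and P(4, 13) = 169; 153 is not s-gonal.
s = 6: P(6, 9) = 153. ✓
s = 11: P(11, 6) = 141 and P(11, 7) = 196; 153 is not s-gonal.
Hits: s ∈ {3, 6} → 2.

2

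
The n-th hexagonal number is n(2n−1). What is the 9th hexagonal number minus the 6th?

9·(2·9 − 1) = 153 and 6·(2·6 − 1) = 66.
Difference: 153 − 66 = 87.

87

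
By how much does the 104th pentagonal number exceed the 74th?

104·(3·104 − 1)/2 = 16172 and 74·(3·74 − 1)/2 = 8177.
Difference: 16172 − 8177 = 7995.

7995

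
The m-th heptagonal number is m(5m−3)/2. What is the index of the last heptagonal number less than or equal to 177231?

266

Solve n(5n−3)/2 ≤ 177231 for integer n.
n = 266 gives 176491 ≤ 177231, while n = 267 gives 177822 > 177231; so the answer is index 266.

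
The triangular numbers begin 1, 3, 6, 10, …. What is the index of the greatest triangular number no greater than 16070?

178

Solve n(n+1)/2 ≤ 16070 for integer n.
n = 178 gives 15931 ≤ 16070, while n = 179 gives 16110 > 16070; so the answer is index 178.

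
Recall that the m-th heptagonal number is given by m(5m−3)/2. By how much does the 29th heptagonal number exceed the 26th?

29·(5·29 − 3)/2 = 2059 and 26·(5·26 − 3)/2 = 1651.
Difference: 2059 − 1651 = 408.

408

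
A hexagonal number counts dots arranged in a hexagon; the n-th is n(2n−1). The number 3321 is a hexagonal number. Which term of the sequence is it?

Set n(2n−1) = 3321, giving 2n² − n − 3321 = 0.
So n = (1 + 163) / 4 = 164/4 = 41.

41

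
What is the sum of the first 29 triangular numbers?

Σ i(i+1)/2 = (Σi² + Σi) / 2 over i = 1..29.
Σi = 435 and Σi² = 8555.
(1·8555 + 1·435) / 2 = 8990/2 = 4495.

4495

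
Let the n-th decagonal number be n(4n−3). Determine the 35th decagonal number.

4795

The 35th decagonal number is n(4n−3) with n = 35.
35·(4·35 − 3) = 35·137 = 4795.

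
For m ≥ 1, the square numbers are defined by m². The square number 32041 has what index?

We need n² = 32041, so n = √32041 = 179.

179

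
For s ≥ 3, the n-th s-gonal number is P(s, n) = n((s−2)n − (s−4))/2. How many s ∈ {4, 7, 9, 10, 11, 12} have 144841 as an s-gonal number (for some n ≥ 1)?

1

s = 4: P(4, 380) = 144400 and P(4, 381) = 145161; 144841 is not s-gonal.
s = 7: P(7, 241) = 144841. ✓
s = 9: P(9, 203) = 143724 and P(9, 204) = 145146; 144841 is not s-gonal.
s = 10: P(10, 190) = 143830 and P(10, 191) = 145351; 144841 is not s-gonal.
s = 11: P(11, 179) = 143558 and P(11, 180) = 145170; 144841 is not s-gonal.
s = 12: P(12, 170) = 143820 and P(12, 171) = 145521; 144841 is not s-gonal.
Hits: s ∈ {7} → 1.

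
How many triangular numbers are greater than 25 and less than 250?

15

The n-th triangular number is n(n+1)/2.
Smallest index with value > 25: n = 7 (giving 28).
Largest index with value < 250: n = 21 (giving 231).
Indices 7 through 21: 15 terms.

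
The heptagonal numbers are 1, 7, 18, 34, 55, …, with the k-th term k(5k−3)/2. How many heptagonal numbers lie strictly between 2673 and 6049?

The n-th heptagonal number is n(5n−3)/2.
Smallest index with value > 2673: n = 34 (giving 2839).
Largest index with value < 6049: n = 49 (giving 5929).
Indices 34 through 49: 16 terms.

16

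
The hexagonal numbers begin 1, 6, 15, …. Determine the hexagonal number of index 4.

28

The 4th hexagonal number is n(2n−1) with n = 4.
4·(2·4 − 1) = 4·7 = 28.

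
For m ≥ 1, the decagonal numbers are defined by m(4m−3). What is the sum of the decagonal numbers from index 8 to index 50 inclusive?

167399

Σ i(4i−3) = 4Σi² − 3Σi over i = 8..50.
Σi = 1275 − 28 = 1247 and Σi² = 42925 − 140 = 42785.
4·42785 − 3·1247 = 167399.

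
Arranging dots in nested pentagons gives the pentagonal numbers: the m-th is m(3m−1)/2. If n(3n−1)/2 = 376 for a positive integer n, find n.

Set n(3n−1)/2 = 376, giving 3n² − n − 752 = 0.
The discriminant is 1 + 24·376 = 9025, and √9025 = 95.
So n = (1 + 95) / 6 = 96/6 = 16.

16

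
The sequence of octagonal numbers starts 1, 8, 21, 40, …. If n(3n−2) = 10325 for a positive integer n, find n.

Set n(3n−2) = 10325, giving 3n² − 2n − 10325 = 0.
The discriminant is 4 + 12·10325 = 123904, and √123904 = 352.
So n = (2 + 352) / 6 = 354/6 = 59.
Check: 59·(3·59 − 2) = 10325. ✓

59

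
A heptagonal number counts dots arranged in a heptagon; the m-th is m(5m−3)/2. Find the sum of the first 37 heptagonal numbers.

Σ i(5i−3)/2 = (5Σi² − 3Σi) / 2 over i = 1..37.
Σi = 703 and Σi² = 17575.
(5·17575 − 3·703) / 2 = 85766/2 = 42883.

42883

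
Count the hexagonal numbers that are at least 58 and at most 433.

9

The n-th hexagonal number is n(2n−1).
Smallest index with value ≥ 58: n = 6 (giving 66).
Largest index with value ≤ 433: n = 14 (giving 378).
Indices 6 through 14: 9 terms.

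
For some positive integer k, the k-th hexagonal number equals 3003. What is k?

Set n(2n−1) = 3003, giving 2n² − n − 3003 = 0.
The discriminant is 1 + 8·3003 = 24025, and √24025 = 155.
So n = (1 + 155) / 4 = 156/4 = 39.
Check: 39·(2·39 − 1) = 3003. ✓

39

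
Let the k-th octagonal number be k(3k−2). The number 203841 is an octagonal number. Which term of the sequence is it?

261

Set n(3n−2) = 203841, giving 3n² − 2n − 203841 = 0.
The discriminant is 4 + 12·203841 = 2446096, and √2446096 = 1564.
So n = (2 + 1564) / 6 = 1566/6 = 261.
Check: 261·(3·261 − 2) = 203841. ✓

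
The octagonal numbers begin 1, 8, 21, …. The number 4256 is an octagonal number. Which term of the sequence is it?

38

Set n(3n−2) = 4256, giving 3n² − 2n − 4256 = 0.
So n = (2 + 226) / 6 = 228/6 = 38.
Check: 38·(3·38 − 2) = 4256. ✓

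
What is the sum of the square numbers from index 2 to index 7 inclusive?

Σ_{i=2}^{7} i² = 140 − 1 = 139.

139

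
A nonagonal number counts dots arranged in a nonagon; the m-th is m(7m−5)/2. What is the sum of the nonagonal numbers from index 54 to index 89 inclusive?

Σ i(7i−5)/2 = (7Σi² − 5Σi) / 2 over i = 54..89.
Σi = 4005 − 1431 = 2574 and Σi² = 238965 − 51039 = 187926.
(7·187926 − 5·2574) / 2 = 1302612/2 = 651306.

651306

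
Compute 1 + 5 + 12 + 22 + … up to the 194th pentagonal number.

3669510

Σ i(3i−1)/2 = (3Σi² − Σi) / 2 over i = 1..194.
Σi = 18915 and Σi² = 2452645.
(3·2452645 − 1·18915) / 2 = 7339020/2 = 3669510.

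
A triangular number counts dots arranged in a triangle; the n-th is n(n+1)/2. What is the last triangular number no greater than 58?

Solve n(n+1)/2 ≤ 58 for integer n.
n = 10 gives 55 ≤ 58, while n = 11 gives 66 > 58; so the answer is 55.

55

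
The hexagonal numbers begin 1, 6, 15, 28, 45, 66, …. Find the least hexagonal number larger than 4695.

4753

Solve n(2n−1) > 4695 for integer n.
The largest n with value ≤ 4695 is 48 (since 4560 ≤ 4695 < 4753), so the first above is n = 49, value 4753.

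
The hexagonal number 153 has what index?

9

Set n(2n−1) = 153, giving 2n² − n − 153 = 0.
The discriminant is 1 + 8·153 = 1225, and √1225 = 35.
So n = (1 + 35) / 4 = 36/4 = 9.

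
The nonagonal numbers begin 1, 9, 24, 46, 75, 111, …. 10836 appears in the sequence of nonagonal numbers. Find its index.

Set n(7n−5)/2 = 10836, giving 7n² − 5n − 21672 = 0.
So n = (5 + 779) / 14 = 784/14 = 56.

56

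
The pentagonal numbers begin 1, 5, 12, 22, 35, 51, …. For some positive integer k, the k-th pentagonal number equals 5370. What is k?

60

Set n(3n−1)/2 = 5370, giving 3n² − n − 10740 = 0.
So n = (1 + 359) / 6 = 360/6 = 60.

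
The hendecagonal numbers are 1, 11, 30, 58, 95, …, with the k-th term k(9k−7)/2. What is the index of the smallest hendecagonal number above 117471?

Solve n(9n−7)/2 > 117471 for integer n.
The largest n with value ≤ 117471 is 161 (since 116081 ≤ 117471 < 117531), so the first above is n = 162, value 117531.

162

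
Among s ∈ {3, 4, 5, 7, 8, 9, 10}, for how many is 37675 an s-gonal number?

s = 3: P(3, 274) = 37675. ✓
s = 4: P(4, 194) = 37636 and P(4, 195) = 38025; 37675 is not s-gonal.
s = 5: P(5, 158) = 37367 and P(5, 159) = 37842; 37675 is not s-gonal.
s = 7: P(7, 123) = 37638 and P(7, 124) = 38254; 37675 is not s-gonal.
s = 8: P(8, 112) = 37408 and P(8, 113) = 38081; 37675 is not s-gonal.
s = 9: P(9, 104) = 37596 and P(9, 105) = 38325; 37675 is not s-gonal.
s = 10: P(10, 97) = 37345 and P(10, 98) = 38122; 37675 is not s-gonal.
Hits: s ∈ {3} → 1.

1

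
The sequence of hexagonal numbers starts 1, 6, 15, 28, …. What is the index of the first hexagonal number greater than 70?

Solve n(2n−1) > 70 for integer n.
The largest n with value ≤ 70 is 6 (since 66 ≤ 70 < 91), so the first above is n = 7, value 91.

7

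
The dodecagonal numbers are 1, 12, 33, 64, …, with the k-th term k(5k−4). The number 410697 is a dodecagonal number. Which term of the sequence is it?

287

Set n(5n−4) = 410697, giving 5n² − 4n − 410697 = 0.
The discriminant is 16 + 20·410697 = 8213956, and √8213956 = 2866.
So n = (4 + 2866) / 10 = 2870/10 = 287.
Check: 287·(5·287 − 4) = 410697. ✓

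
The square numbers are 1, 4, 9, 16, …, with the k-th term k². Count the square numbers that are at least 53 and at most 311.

10

The n-th square number is n².
Smallest index with value ≥ 53: n = 8 (giving 64).
Largest index with value ≤ 311: n = 17 (giving 289).
Indices 8 through 17: 10 terms.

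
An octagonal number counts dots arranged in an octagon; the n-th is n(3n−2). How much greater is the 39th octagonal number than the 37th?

452

39·(3·39 − 2) = 4485 and 37·(3·37 − 2) = 4033.
Difference: 4485 − 4033 = 452.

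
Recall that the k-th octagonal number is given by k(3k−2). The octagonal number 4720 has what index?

Set n(3n−2) = 4720, giving 3n² − 2n − 4720 = 0.
The discriminant is 4 + 12·4720 = 56644, and √56644 = 238.
So n = (2 + 238) / 6 = 240/6 = 40.
Check: 40·(3·40 − 2) = 4720. ✓

40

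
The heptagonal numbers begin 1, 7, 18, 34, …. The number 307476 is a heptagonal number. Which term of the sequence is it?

Set n(5n−3)/2 = 307476, giving 5n² − 3n − 614952 = 0.
So n = (3 + 3507) / 10 = 3510/10 = 351.

351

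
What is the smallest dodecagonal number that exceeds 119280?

Solve n(5n−4) > 119280 for integer n.
The largest n with value ≤ 119280 is 154 (since 117964 ≤ 119280 < 119505), so the first above is n = 155, value 119505.

119505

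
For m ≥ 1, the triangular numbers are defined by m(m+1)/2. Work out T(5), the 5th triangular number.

15

The 5th triangular number is n(n+1)/2 with n = 5.
5·6/2 = 30/2 = 15.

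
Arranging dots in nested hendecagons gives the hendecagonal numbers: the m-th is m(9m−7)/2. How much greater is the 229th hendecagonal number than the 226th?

229·(9·229 − 7)/2 = 235183 and 226·(9·226 − 7)/2 = 229051.
Difference: 235183 − 229051 = 6132.

6132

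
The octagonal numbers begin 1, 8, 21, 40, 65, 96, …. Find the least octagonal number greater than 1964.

1976

Solve n(3n−2) > 1964 for integer n.
The largest n with value ≤ 1964 is 25 (since 1825 ≤ 1964 < 1976), so the first above is n = 26, value 1976.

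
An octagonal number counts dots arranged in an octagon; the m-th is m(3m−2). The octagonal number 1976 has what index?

26

Set n(3n−2) = 1976, giving 3n² − 2n − 1976 = 0.
The discriminant is 4 + 12·1976 = 23716, and √23716 = 154.
So n = (2 + 154) / 6 = 156/6 = 26.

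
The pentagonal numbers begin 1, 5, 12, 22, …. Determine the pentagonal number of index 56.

The 56th pentagonal number is n(3n−1)/2 with n = 56.
56·(3·56 − 1)/2 = 56·167/2 = 4676.

4676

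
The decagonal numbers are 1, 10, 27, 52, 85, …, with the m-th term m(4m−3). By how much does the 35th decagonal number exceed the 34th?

273

Consecutive decagonal numbers differ by 8n − 7: here 8·35 − 7 = 273.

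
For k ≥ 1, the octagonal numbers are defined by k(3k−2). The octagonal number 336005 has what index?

335

Set n(3n−2) = 336005, giving 3n² − 2n − 336005 = 0.
The discriminant is 4 + 12·336005 = 4032064, and √4032064 = 2008.
So n = (2 + 2008) / 6 = 2010/6 = 335.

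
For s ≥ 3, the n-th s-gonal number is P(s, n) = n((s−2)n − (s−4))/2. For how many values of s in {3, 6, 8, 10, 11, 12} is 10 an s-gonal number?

2

s = 3: P(3, 4) = 10. ✓
s = 6: P(6, 2) = 6 and P(6, 3) = 15; 10 is not s-gonal.
s = 8: P(8, 2) = 8 and P(8, 3) = 21; 10 is not s-gonal.
s = 10: P(10, 2) = 10. ✓
s = 11: P(11, 1) = 1 and P(11, 2) = 11; 10 is not s-gonal.
s = 12: P(12, 1) = 1 and P(12, 2) = 12; 10 is not s-gonal.
Hits: s ∈ {3, 10} → 2.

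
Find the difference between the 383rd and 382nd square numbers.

n² − (n−1)² = 2n − 1, so 383² − 382² = 2·383 − 1 = 765.

765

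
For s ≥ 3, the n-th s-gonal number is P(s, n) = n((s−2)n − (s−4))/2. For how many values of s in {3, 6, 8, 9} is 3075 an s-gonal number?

s = 3: P(3, 77) = 3003 and P(3, 78) = 3081; 3075 is not s-gonal.
s = 6: P(6, 39) = 3003 and P(6, 40) = 3160; 3075 is not s-gonal.
s = 8: P(8, 32) = 3008 and P(8, 33) = 3201; 3075 is not s-gonal.
s = 9: P(9, 30) = 3075. ✓
Hits: s ∈ {9} → 1.

1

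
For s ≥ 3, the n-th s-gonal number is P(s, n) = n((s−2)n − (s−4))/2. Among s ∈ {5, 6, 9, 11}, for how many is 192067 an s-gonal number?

s = 5: P(5, 358) = 192067. ✓
s = 6: P(6, 310) = 191890 and P(6, 311) = 193131; 192067 is not s-gonal.
s = 9: P(9, 234) = 191061 and P(9, 235) = 192700; 192067 is not s-gonal.
s = 11: P(11, 206) = 190241 and P(11, 207) = 192096; 192067 is not s-gonal.
Hits: s ∈ {5} → 1.

1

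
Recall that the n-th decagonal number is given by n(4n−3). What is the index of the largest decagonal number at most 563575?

Solve n(4n−3) ≤ 563575 for integer n.
n = 375 gives 561375 ≤ 563575, while n = 376 gives 564376 > 563575; so the answer is index 375.

375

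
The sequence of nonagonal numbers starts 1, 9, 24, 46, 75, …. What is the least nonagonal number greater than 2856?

Solve n(7n−5)/2 > 2856 for integer n.
The largest n with value ≤ 2856 is 28 (since 2674 ≤ 2856 < 2871), so the first above is n = 29, value 2871.

2871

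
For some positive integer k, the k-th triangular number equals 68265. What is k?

Set n(n+1)/2 = 68265, giving n² + n − 136530 = 0.
The discriminant is 1 + 8·68265 = 546121, and √546121 = 739.
So n = (-1 + 739) / 2 = 738/2 = 369.

369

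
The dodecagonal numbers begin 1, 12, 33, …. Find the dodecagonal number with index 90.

The 90th dodecagonal number is n(5n−4) with n = 90.
90·(5·90 − 4) = 90·446 = 40140.

40140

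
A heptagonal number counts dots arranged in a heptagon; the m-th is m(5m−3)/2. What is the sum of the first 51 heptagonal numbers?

111826

Σ i(5i−3)/2 = (5Σi² − 3Σi) / 2 over i = 1..51.
Σi = 1326 and Σi² = 45526.
(5·45526 − 3·1326) / 2 = 223652/2 = 111826.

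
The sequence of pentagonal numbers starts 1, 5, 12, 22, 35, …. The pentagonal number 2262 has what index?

Set n(3n−1)/2 = 2262, giving 3n² − n − 4524 = 0.
So n = (1 + 233) / 6 = 234/6 = 39.

39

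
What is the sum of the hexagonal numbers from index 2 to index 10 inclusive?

Σ i(2i−1) = 2Σi² − Σi over i = 2..10.
Σi = 55 − 1 = 54 and Σi² = 385 − 1 = 384.
2·384 − 1·54 = 714.

714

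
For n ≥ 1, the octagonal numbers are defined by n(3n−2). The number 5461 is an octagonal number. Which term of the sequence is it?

43

Set n(3n−2) = 5461, giving 3n² − 2n − 5461 = 0.
So n = (2 + 256) / 6 = 258/6 = 43.
Check: 43·(3·43 − 2) = 5461. ✓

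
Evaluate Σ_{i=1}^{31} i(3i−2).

Σ i(3i−2) = 3Σi² − 2Σi over i = 1..31.
Σi = 496 and Σi² = 10416.
3·10416 − 2·496 = 30256.

30256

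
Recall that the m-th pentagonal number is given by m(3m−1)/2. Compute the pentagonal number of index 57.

The 57th pentagonal number is n(3n−1)/2 with n = 57.
57·(3·57 − 1)/2 = 57·170/2 = 57·85 = 4845.

4845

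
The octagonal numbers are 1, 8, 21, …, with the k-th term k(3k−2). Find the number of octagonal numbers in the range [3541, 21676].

The n-th octagonal number is n(3n−2).
Smallest index with value ≥ 3541: n = 35 (giving 3605).
Largest index with value ≤ 21676: n = 85 (giving 21505).
Indices 35 through 85: 51 terms.

51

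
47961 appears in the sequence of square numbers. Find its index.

We need n² = 47961, so n = √47961 = 219.

219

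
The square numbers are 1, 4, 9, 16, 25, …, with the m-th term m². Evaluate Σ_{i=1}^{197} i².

Σ_{i=1}^{197} i² = 197·198·395/6 = 2567895.

2567895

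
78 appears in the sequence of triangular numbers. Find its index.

Set n(n+1)/2 = 78, giving n² + n − 156 = 0.
The discriminant is 1 + 8·78 = 625, and √625 = 25.
So n = (-1 + 25) / 2 = 24/2 = 12.

12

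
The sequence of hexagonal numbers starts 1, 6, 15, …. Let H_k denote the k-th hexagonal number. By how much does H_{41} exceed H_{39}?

318

41·(2·41 − 1) = 3321 and 39·(2·39 − 1) = 3003.
Difference: 3321 − 3003 = 318.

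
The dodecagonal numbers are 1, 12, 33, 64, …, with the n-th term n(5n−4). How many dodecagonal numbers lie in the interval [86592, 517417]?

191

The n-th dodecagonal number is n(5n−4).
Smallest index with value ≥ 86592: n = 132 (giving 86592).
Largest index with value ≤ 517417: n = 322 (giving 517132).
Indices 132 through 322: 191 terms.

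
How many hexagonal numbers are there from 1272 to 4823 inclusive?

The n-th hexagonal number is n(2n−1).
Smallest index with value ≥ 1272: n = 26 (giving 1326).
Largest index with value ≤ 4823: n = 49 (giving 4753).
Indices 26 through 49: 24 terms.

24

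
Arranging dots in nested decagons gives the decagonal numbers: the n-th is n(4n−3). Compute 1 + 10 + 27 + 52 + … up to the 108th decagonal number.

1685358

Σ i(4i−3) = 4Σi² − 3Σi over i = 1..108.
Σi = 5886 and Σi² = 425754.
4·425754 − 3·5886 = 1685358.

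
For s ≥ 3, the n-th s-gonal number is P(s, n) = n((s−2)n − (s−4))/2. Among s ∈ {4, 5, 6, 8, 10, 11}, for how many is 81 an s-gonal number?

s = 4: P(4, 9) = 81. ✓
s = 5: P(5, 7) = 70 and P(5, 8) = 92; 81 is not s-gonal.
s = 6: P(6, 6) = 66 and P(6, 7) = 91; 81 is not s-gonal.
s = 8: P(8, 5) = 65 and P(8, 6) = 96; 81 is not s-gonal.
s = 10: P(10, 4) = 52 and P(10, 5) = 85; 81 is not s-gonal.
s = 11: P(11, 4) = 58 and P(11, 5) = 95; 81 is not s-gonal.
Hits: s ∈ {4} → 1.

1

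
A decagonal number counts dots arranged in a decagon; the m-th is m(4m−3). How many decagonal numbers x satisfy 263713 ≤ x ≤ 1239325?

The n-th decagonal number is n(4n−3).
Smallest index with value ≥ 263713: n = 258 (giving 265482).
Largest index with value ≤ 1239325: n = 557 (giving 1239325).
Indices 258 through 557: 300 terms.

300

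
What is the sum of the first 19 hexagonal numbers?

4750

Σ i(2i−1) = 2Σi² − Σi over i = 1..19.
Σi = 190 and Σi² = 2470.
2·2470 − 1·190 = 4750.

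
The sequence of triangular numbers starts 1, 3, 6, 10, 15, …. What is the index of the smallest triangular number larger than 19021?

Solve n(n+1)/2 > 19021 for integer n.
The largest n with value ≤ 19021 is 194 (since 18915 ≤ 19021 < 19110), so the first above is n = 195, value 19110.

195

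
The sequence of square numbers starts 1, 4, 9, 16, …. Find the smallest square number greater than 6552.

6561

Solve n² > 6552 for integer n.
The largest n with value ≤ 6552 is 80 (since 6400 ≤ 6552 < 6561), so the first above is n = 81, value 6561.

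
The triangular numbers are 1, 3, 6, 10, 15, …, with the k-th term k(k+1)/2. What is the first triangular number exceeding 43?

45

Solve n(n+1)/2 > 43 for integer n.
The largest n with value ≤ 43 is 8 (since 36 ≤ 43 < 45), so the first above is n = 9, value 45.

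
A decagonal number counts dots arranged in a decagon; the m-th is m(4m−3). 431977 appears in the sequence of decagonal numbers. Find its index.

Set n(4n−3) = 431977, giving 4n² − 3n − 431977 = 0.
The discriminant is 9 + 16·431977 = 6911641, and √6911641 = 2629.
So n = (3 + 2629) / 8 = 2632/8 = 329.
Check: 329·(4·329 − 3) = 431977. ✓

329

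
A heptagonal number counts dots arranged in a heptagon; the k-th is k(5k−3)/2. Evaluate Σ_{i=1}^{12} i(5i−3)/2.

Σ i(5i−3)/2 = (5Σi² − 3Σi) / 2 over i = 1..12.
Σi = 78 and Σi² = 650.
(5·650 − 3·78) / 2 = 3016/2 = 1508.

1508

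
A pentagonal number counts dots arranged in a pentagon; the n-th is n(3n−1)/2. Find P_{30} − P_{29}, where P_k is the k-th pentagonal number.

Consecutive pentagonal numbers differ by 3n − 2: here 3·30 − 2 = 88.

88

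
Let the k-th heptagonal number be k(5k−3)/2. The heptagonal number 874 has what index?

19

Set n(5n−3)/2 = 874, giving 5n² − 3n − 1748 = 0.
So n = (3 + 187) / 10 = 190/10 = 19.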